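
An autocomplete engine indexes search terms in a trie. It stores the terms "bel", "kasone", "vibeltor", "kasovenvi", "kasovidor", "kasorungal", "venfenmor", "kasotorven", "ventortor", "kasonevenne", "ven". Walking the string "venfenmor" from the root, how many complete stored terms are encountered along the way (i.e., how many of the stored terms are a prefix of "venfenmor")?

2

Traverse "venfenmor" character by character; count nodes along the way that are marked as word ends.
Prefixes of the query that are stored words: "ven", "venfenmor"
Count: 2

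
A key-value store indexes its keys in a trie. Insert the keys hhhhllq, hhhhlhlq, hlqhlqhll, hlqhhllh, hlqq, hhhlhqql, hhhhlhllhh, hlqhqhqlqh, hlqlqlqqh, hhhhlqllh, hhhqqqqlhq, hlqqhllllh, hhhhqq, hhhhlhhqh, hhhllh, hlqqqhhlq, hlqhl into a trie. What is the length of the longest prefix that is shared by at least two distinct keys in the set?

7

Equivalently: take the maximum, over all pairs, of their longest common prefix length.
e.g. "hhhhlhllhh" and "hhhhlhlq" share the prefix "hhhhlhl" of length 7; no pair shares a longer one.
Longest shared-prefix length: 7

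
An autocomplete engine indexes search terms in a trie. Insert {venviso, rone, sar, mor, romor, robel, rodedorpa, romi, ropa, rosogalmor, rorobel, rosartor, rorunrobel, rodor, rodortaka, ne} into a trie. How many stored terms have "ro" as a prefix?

Filter for entries beginning with "ro":
Matches: "robel", "rodedorpa", "rodor", "rodortaka", "romi", "romor", "rone", "ropa", "rorobel", "rorunrobel", "rosartor", "rosogalmor"
Count: 12

12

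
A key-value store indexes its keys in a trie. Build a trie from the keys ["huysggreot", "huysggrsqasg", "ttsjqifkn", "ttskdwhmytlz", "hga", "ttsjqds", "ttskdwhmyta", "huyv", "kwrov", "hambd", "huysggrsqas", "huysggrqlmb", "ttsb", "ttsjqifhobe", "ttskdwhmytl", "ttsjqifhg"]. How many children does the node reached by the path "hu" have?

Follow the path "hu" to its node, then look at its outgoing edges.
Distinct next characters after "hu": y.
That node has 1 child edge.

1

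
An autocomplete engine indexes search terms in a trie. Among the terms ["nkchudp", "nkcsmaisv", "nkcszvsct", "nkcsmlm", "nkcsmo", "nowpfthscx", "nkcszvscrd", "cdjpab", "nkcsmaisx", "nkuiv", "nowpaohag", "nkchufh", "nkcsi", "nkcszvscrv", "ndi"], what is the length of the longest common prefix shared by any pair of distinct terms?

Equivalently: take the maximum, over all pairs, of their longest common prefix length.
"nkcszvscrd" and "nkcszvscrv" agree on "nkcszvscr" (9 characters) before diverging; nothing deeper is shared.
Longest shared-prefix length: 9

9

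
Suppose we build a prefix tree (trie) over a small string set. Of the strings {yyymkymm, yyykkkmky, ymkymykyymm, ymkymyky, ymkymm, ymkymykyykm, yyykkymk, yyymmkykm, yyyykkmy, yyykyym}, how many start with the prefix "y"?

10

Traverse to the node for "y", then collect every word in that subtree.
Matches: "ymkymm", "ymkymyky", "ymkymykyykm", "ymkymykyymm", "yyykkkmky", "yyykkymk", "yyykyym", "yyymkymm", "yyymmkykm", "yyyykkmy"
Count: 10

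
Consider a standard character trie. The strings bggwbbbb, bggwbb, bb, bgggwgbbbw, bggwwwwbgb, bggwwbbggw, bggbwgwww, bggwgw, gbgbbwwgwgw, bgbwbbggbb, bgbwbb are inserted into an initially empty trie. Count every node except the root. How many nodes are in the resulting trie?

Count nodes per top-level branch (shared prefixes stored once):
  'b'-branch (bb, bgbwbb, bgbwbbggbb, bggbwgwww, bgggwgbbbw, bggwbb, bggwbbbb, bggwgw, bggwwbbggw, bggwwwwbgb): 43 nodes
  'g'-branch (gbgbbwwgwgw): 11 nodes
Sum: 54

54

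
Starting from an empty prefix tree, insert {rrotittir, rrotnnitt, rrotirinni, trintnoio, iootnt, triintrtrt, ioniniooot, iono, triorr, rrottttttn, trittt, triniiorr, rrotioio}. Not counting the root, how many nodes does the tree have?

70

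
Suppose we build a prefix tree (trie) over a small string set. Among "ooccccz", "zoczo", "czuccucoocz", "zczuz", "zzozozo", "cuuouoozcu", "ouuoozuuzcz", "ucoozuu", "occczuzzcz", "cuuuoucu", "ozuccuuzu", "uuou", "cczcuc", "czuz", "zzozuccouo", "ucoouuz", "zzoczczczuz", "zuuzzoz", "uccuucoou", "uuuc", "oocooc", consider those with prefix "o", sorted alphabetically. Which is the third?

oocooc

Words with prefix "o", in lexicographic order: "occczuzzcz", "ooccccz", "oocooc", "ouuoozuuzcz", "ozuccuuzu"
Position 3: oocooc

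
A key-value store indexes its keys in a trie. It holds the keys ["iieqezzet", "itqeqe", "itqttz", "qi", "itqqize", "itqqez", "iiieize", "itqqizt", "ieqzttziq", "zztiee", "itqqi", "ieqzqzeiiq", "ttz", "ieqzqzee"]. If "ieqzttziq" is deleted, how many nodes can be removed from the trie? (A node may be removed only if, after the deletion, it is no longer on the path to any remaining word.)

Walk "ieqzttziq" from the leaf back toward the root, removing each node that no remaining word uses.
The suffix "ttziq" (5 nodes) is used only by "ieqzttziq"; the node for "ieqz" still has the child "q", so pruning stops there.
Nodes removed: 5

5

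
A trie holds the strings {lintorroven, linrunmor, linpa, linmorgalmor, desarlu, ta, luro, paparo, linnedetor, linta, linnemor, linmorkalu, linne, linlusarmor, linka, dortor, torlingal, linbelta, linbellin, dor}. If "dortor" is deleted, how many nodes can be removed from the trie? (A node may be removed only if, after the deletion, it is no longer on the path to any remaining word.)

After clearing the end-marker at "dortor", prune upward until reaching a node still needed by another word.
The suffix "tor" (3 nodes) is used only by "dortor"; "dor" is itself a stored word, so pruning stops there.
Nodes removed: 3

3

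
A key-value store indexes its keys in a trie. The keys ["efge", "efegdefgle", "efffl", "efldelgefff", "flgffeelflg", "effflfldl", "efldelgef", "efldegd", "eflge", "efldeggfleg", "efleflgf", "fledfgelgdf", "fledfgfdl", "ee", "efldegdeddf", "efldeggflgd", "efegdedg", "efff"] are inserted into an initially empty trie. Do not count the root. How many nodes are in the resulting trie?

Trace insertions, counting only characters that open a new branch:
  "efge" → 4 new (e, f, g, e)
  "efegdefgle" → prefix "ef" already present; 8 new (e, g, d, e, f, g, l, e)
  "efffl" → prefix "ef" already present; 3 new (f, f, l)
  "efldelgefff" → prefix "ef" already present; 9 new (l, d, e, l, g, e, f, f, f)
  "flgffeelflg" → 11 new (f, l, g, f, f, e, e, l, f, l, g)
  "effflfldl" → prefix "efffl" already present; 4 new (f, l, d, l)
  "efldelgef" → prefix "efldelgef" already present; 0 new (none)
  "efldegd" → prefix "eflde" already present; 2 new (g, d)
  "eflge" → prefix "efl" already present; 2 new (g, e)
  "efldeggfleg" → prefix "efldeg" already present; 5 new (g, f, l, e, g)
  "efleflgf" → prefix "efl" already present; 5 new (e, f, l, g, f)
  "fledfgelgdf" → prefix "fl" already present; 9 new (e, d, f, g, e, l, g, d, f)
  "fledfgfdl" → prefix "fledfg" already present; 3 new (f, d, l)
  "ee" → prefix "e" already present; 1 new (e)
  "efldegdeddf" → prefix "efldegd" already present; 4 new (e, d, d, f)
  "efldeggflgd" → prefix "efldeggfl" already present; 2 new (g, d)
  "efegdedg" → prefix "efegde" already present; 2 new (d, g)
  "efff" → prefix "efff" already present; 0 new (none)
Total nodes = 4 + 8 + 3 + 9 + 11 + 4 + 0 + 2 + 2 + 5 + 5 + 9 + 3 + 1 + 4 + 2 + 2 + 0 = 74

74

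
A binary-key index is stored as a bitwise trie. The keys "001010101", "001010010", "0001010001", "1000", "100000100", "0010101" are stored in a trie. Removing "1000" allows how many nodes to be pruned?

0

Walk "1000" from the leaf back toward the root, removing each node that no remaining word uses.
Every node on "1000" is still needed (e.g. by "100000100"), so nothing is freed.
Nodes removed: 0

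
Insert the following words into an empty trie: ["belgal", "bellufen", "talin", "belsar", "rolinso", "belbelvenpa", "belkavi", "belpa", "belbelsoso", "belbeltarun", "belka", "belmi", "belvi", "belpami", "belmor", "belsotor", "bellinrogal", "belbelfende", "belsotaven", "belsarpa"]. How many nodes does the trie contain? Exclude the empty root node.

Count nodes per top-level branch (shared prefixes stored once):
  'b'-branch (belbelfende, belbelsoso, belbeltarun, belbelvenpa, belgal, belka, belkavi, bellinrogal, bellufen, belmi, belmor, belpa, belpami, belsar, belsarpa, belsotaven, belsotor, belvi): 67 nodes
  'r'-branch (rolinso): 7 nodes
  't'-branch (talin): 5 nodes
Sum: 79

79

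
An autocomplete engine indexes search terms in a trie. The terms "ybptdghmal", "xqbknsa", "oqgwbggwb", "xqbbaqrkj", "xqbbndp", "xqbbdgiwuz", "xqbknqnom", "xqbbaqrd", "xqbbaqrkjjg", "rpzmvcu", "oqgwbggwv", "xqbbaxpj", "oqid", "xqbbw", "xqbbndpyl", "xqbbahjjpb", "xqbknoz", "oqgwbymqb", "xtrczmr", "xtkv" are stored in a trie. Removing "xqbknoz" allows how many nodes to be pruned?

2

After clearing the end-marker at "xqbknoz", prune upward until reaching a node still needed by another word.
The suffix "oz" (2 nodes) is used only by "xqbknoz"; the node for "xqbkn" still has the child "s", so pruning stops there.
Nodes removed: 2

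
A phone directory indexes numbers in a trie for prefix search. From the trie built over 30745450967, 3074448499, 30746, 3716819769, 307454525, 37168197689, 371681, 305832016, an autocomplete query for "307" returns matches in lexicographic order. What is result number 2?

30745450967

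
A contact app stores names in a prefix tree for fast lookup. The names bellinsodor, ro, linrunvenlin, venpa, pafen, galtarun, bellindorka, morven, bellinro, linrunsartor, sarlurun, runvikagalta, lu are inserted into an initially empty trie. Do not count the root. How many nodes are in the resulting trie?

82

Insert word by word; a character creates a node only if that edge doesn't already exist:
  "bellinsodor" → 11 new (b, e, l, l, i, n, s, o, d, o, r)
  "ro" → 2 new (r, o)
  "linrunvenlin" → 12 new (l, i, n, r, u, n, v, e, n, l, i, n)
  "venpa" → 5 new (v, e, n, p, a)
  "pafen" → 5 new (p, a, f, e, n)
  "galtarun" → 8 new (g, a, l, t, a, r, u, n)
  "bellindorka" → prefix "bellin" already present; 5 new (d, o, r, k, a)
  "morven" → 6 new (m, o, r, v, e, n)
  "bellinro" → prefix "bellin" already present; 2 new (r, o)
  "linrunsartor" → prefix "linrun" already present; 6 new (s, a, r, t, o, r)
  "sarlurun" → 8 new (s, a, r, l, u, r, u, n)
  "runvikagalta" → prefix "r" already present; 11 new (u, n, v, i, k, a, g, a, l, t, a)
  "lu" → prefix "l" already present; 1 new (u)
Total nodes = 11 + 2 + 12 + 5 + 5 + 8 + 5 + 6 + 2 + 6 + 8 + 11 + 1 = 82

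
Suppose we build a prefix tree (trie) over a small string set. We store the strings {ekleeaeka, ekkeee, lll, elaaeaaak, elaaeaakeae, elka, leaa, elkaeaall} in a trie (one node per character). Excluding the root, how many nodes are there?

Trie structure (* marks end of a word):
(root)
├─ e
│  ├─ k
│  │  ├─ k
│  │  │  └─ e
│  │  │     └─ e
│  │  │        └─ e *
│  │  └─ l
│  │     └─ e
│  │        └─ e
│  │           └─ a
│  │              └─ e
│  │                 └─ k
│  │                    └─ a *
│  └─ l
│     ├─ a
│     │  └─ a
│     │     └─ e
│     │        └─ a
│     │           └─ a
│     │              ├─ a
│     │              │  └─ k *
│     │              └─ k
│     │                 └─ e
│     │                    └─ a
│     │                       └─ e *
│     └─ k
│        └─ a *
│           └─ e
│              └─ a
│                 └─ a
│                    └─ l
│                       └─ l *
└─ l
   ├─ e
   │  └─ a
   │     └─ a *
   └─ l
      └─ l *
Counting every labelled node above: 38.

38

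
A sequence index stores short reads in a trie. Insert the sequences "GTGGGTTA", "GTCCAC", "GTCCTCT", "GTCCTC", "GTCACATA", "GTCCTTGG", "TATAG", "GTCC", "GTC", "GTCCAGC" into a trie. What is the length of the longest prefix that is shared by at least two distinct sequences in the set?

6

Look for the deepest trie node that still has at least two words in its subtree.
"GTCCTC" and "GTCCTCT" agree on "GTCCTC" (6 characters) before diverging; nothing deeper is shared.
Longest shared-prefix length: 6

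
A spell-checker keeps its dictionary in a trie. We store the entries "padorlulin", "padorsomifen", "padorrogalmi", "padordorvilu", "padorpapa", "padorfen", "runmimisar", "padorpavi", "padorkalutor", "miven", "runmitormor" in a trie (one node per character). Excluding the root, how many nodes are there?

68

For each word, the new-node count is its length minus the longest prefix already in the trie:
  "padorlulin" → 10 new (p, a, d, o, r, l, u, l, i, n)
  "padorsomifen" → prefix "pador" already present; 7 new (s, o, m, i, f, e, n)
  "padorrogalmi" → prefix "pador" already present; 7 new (r, o, g, a, l, m, i)
  "padordorvilu" → prefix "pador" already present; 7 new (d, o, r, v, i, l, u)
  "padorpapa" → prefix "pador" already present; 4 new (p, a, p, a)
  "padorfen" → prefix "pador" already present; 3 new (f, e, n)
  "runmimisar" → 10 new (r, u, n, m, i, m, i, s, a, r)
  "padorpavi" → prefix "padorpa" already present; 2 new (v, i)
  "padorkalutor" → prefix "pador" already present; 7 new (k, a, l, u, t, o, r)
  "miven" → 5 new (m, i, v, e, n)
  "runmitormor" → prefix "runmi" already present; 6 new (t, o, r, m, o, r)
Total nodes = 10 + 7 + 7 + 7 + 4 + 3 + 10 + 2 + 7 + 5 + 6 = 68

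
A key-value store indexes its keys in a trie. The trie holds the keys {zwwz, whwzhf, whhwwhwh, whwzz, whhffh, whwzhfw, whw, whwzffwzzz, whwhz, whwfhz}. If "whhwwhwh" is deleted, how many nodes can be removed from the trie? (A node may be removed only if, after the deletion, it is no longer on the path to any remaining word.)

5

Walk "whhwwhwh" from the leaf back toward the root, removing each node that no remaining word uses.
The suffix "wwhwh" (5 nodes) is used only by "whhwwhwh"; the node for "whh" still has the child "f", so pruning stops there.
Nodes removed: 5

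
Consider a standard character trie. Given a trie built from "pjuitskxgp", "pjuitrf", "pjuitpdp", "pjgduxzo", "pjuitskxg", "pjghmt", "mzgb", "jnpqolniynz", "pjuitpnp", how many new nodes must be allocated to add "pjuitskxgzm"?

2

The longest prefix of "pjuitskxgzm" already in the trie is "pjuitskxg" (length 9).
So 11 − 9 = 2 new nodes.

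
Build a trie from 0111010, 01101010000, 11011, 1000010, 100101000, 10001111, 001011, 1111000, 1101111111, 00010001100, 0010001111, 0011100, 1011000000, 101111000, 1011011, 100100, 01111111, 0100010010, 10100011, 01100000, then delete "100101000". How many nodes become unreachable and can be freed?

4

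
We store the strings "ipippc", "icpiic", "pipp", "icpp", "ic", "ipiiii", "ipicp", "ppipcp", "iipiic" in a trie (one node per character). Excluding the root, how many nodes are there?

For each word, the new-node count is its length minus the longest prefix already in the trie:
  "ipippc" → 6 new (i, p, i, p, p, c)
  "icpiic" → prefix "i" already present; 5 new (c, p, i, i, c)
  "pipp" → 4 new (p, i, p, p)
  "icpp" → prefix "icp" already present; 1 new (p)
  "ic" → prefix "ic" already present; 0 new (none)
  "ipiiii" → prefix "ipi" already present; 3 new (i, i, i)
  "ipicp" → prefix "ipi" already present; 2 new (c, p)
  "ppipcp" → prefix "p" already present; 5 new (p, i, p, c, p)
  "iipiic" → prefix "i" already present; 5 new (i, p, i, i, c)
Total nodes = 6 + 5 + 4 + 1 + 0 + 3 + 2 + 5 + 5 = 31

31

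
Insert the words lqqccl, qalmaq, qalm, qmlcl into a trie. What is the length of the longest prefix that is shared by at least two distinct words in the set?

Look for the deepest trie node that still has at least two words in its subtree.
e.g. "qalm" and "qalmaq" share the prefix "qalm" of length 4; no pair shares a longer one.
Longest shared-prefix length: 4

4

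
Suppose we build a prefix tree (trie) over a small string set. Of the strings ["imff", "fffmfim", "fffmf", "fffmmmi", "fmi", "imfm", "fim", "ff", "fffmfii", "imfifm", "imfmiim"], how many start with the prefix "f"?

7

Traverse to the node for "f", then collect every word in that subtree.
Words under "f": ff, fffmf, fffmfii, fffmfim, fffmmmi, fim, fmi
Count: 7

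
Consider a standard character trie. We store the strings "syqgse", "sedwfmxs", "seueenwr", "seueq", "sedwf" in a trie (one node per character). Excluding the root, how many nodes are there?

20

For each word, the new-node count is its length minus the longest prefix already in the trie:
  "syqgse" → 6 new (s, y, q, g, s, e)
  "sedwfmxs" → prefix "s" already present; 7 new (e, d, w, f, m, x, s)
  "seueenwr" → prefix "se" already present; 6 new (u, e, e, n, w, r)
  "seueq" → prefix "seue" already present; 1 new (q)
  "sedwf" → prefix "sedwf" already present; 0 new (none)
Total nodes = 6 + 7 + 6 + 1 + 0 = 20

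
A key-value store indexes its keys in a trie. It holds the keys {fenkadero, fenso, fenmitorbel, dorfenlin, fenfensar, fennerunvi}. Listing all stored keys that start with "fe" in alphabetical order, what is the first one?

Words with prefix "fe", in lexicographic order: "fenfensar", "fenkadero", "fenmitorbel", "fennerunvi", "fenso"
Position 1: fenfensar

fenfensar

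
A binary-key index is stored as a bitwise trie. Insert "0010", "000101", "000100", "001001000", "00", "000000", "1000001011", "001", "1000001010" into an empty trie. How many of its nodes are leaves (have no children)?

6

Leaves are exactly the stored words that no other stored word extends.
Those words: "000000", "000100", "000101", "001001000", "1000001010", "1000001011"
Leaf count: 6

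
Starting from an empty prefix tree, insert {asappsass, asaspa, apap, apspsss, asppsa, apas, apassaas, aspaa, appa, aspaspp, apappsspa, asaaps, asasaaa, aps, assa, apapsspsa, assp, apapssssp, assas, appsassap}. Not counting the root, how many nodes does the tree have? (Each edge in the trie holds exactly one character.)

65

For each word, the new-node count is its length minus the longest prefix already in the trie:
  "asappsass" → 9 new (a, s, a, p, p, s, a, s, s)
  "asaspa" → prefix "asa" already present; 3 new (s, p, a)
  "apap" → prefix "a" already present; 3 new (p, a, p)
  "apspsss" → prefix "ap" already present; 5 new (s, p, s, s, s)
  "asppsa" → prefix "as" already present; 4 new (p, p, s, a)
  "apas" → prefix "apa" already present; 1 new (s)
  "apassaas" → prefix "apas" already present; 4 new (s, a, a, s)
  "aspaa" → prefix "asp" already present; 2 new (a, a)
  "appa" → prefix "ap" already present; 2 new (p, a)
  "aspaspp" → prefix "aspa" already present; 3 new (s, p, p)
  "apappsspa" → prefix "apap" already present; 5 new (p, s, s, p, a)
  "asaaps" → prefix "asa" already present; 3 new (a, p, s)
  "asasaaa" → prefix "asas" already present; 3 new (a, a, a)
  "aps" → prefix "aps" already present; 0 new (none)
  "assa" → prefix "as" already present; 2 new (s, a)
  "apapsspsa" → prefix "apap" already present; 5 new (s, s, p, s, a)
  "assp" → prefix "ass" already present; 1 new (p)
  "apapssssp" → prefix "apapss" already present; 3 new (s, s, p)
  "assas" → prefix "assa" already present; 1 new (s)
  "appsassap" → prefix "app" already present; 6 new (s, a, s, s, a, p)
Total nodes = 9 + 3 + 3 + 5 + 4 + 1 + 4 + 2 + 2 + 3 + 5 + 3 + 3 + 0 + 2 + 5 + 1 + 3 + 1 + 6 = 65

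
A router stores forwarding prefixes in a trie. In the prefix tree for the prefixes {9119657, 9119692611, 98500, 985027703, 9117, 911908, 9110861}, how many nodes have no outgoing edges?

7

Leaves are exactly the stored words that no other stored word extends.
Those words: "9110861", "9117", "911908", "9119657", "9119692611", "98500", "985027703"
Leaf count: 7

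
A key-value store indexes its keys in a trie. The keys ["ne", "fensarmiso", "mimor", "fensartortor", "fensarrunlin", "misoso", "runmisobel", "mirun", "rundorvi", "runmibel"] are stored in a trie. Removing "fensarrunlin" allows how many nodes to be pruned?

6

After clearing the end-marker at "fensarrunlin", prune upward until reaching a node still needed by another word.
The suffix "runlin" (6 nodes) is used only by "fensarrunlin"; the node for "fensar" still has the child "m", so pruning stops there.
Nodes removed: 6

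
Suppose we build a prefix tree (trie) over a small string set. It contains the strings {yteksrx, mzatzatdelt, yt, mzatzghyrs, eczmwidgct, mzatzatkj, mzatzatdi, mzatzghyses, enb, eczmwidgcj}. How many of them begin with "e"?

3

Walk to "e"; the words in its subtree are exactly those with that prefix.
Matches: "eczmwidgcj", "eczmwidgct", "enb"
Count: 3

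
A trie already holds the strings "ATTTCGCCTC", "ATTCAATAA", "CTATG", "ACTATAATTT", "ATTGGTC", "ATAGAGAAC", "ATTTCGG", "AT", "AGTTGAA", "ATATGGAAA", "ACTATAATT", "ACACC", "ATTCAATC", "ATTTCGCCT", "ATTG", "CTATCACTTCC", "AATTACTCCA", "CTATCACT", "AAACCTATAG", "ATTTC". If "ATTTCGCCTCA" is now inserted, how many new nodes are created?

1

Walking "ATTTCGCCTCA" from the root, the first 10 characters ("ATTTCGCCTC") follow existing edges; "A" is the first miss.
Each of the 1 remaining characters creates one node.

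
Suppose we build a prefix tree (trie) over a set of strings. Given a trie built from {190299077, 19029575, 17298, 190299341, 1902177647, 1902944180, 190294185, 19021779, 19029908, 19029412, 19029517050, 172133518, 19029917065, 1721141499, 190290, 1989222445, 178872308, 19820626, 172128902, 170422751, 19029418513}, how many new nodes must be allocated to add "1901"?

1

The longest prefix of "1901" already in the trie is "190" (length 3).
So 4 − 3 = 1 new nodes.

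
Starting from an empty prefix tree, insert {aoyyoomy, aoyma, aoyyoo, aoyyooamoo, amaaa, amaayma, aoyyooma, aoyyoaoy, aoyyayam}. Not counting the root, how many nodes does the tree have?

Insert word by word; a character creates a node only if that edge doesn't already exist:
  "aoyyoomy" → 8 new (a, o, y, y, o, o, m, y)
  "aoyma" → prefix "aoy" already present; 2 new (m, a)
  "aoyyoo" → prefix "aoyyoo" already present; 0 new (none)
  "aoyyooamoo" → prefix "aoyyoo" already present; 4 new (a, m, o, o)
  "amaaa" → prefix "a" already present; 4 new (m, a, a, a)
  "amaayma" → prefix "amaa" already present; 3 new (y, m, a)
  "aoyyooma" → prefix "aoyyoom" already present; 1 new (a)
  "aoyyoaoy" → prefix "aoyyo" already present; 3 new (a, o, y)
  "aoyyayam" → prefix "aoyy" already present; 4 new (a, y, a, m)
Total nodes = 8 + 2 + 0 + 4 + 4 + 3 + 1 + 3 + 4 = 29

29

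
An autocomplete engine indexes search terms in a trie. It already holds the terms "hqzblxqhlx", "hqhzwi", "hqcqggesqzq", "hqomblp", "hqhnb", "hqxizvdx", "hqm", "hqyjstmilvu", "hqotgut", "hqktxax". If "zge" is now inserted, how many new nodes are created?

"zge" shares no prefix with any stored word, so all 3 characters open new nodes.
3 − 0 = 3 new nodes.

3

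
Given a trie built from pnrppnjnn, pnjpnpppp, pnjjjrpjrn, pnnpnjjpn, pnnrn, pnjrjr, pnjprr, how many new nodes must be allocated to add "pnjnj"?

"pnj" is already a path in the trie; the remaining "nj" must be added.
Each of the 2 remaining characters creates one node.

2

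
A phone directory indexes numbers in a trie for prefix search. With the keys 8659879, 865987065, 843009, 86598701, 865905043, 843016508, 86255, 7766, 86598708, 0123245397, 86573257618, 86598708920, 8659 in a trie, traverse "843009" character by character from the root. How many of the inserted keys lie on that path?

1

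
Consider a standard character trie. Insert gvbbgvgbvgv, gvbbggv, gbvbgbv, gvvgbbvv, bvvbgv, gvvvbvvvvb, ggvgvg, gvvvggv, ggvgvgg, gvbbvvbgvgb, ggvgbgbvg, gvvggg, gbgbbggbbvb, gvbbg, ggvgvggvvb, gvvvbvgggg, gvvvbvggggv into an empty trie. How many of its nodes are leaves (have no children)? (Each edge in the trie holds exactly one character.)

13

A leaf is a node with no children — equivalently, the end of a word that is not a proper prefix of any other stored word.
Those words: "bvvbgv", "gbgbbggbbvb", "gbvbgbv", "ggvgbgbvg", "ggvgvggvvb", "gvbbggv", "gvbbgvgbvgv", "gvbbvvbgvgb", "gvvgbbvv", "gvvggg", "gvvvbvggggv", "gvvvbvvvvb", "gvvvggv"
Leaf count: 13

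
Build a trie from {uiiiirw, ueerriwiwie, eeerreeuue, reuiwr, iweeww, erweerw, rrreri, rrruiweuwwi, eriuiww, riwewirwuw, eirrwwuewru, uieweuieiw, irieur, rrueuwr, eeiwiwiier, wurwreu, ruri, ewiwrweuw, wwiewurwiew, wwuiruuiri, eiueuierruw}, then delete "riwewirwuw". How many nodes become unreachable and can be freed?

9

A node on "riwewirwuw"'s path can go only if nothing else ends at it or branches off below it.
The suffix "iwewirwuw" (9 nodes) is used only by "riwewirwuw"; the node for "r" still has the child "e", so pruning stops there.
Nodes removed: 9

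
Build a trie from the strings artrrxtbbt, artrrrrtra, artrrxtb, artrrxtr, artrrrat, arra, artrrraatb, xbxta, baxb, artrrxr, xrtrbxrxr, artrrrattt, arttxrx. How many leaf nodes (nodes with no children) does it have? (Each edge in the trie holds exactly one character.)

11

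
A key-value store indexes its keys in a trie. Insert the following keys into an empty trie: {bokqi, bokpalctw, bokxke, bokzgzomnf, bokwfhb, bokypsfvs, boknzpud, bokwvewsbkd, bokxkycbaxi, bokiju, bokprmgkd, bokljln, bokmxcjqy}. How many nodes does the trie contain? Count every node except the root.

67

Insert word by word; a character creates a node only if that edge doesn't already exist:
  "bokqi" → 5 new (b, o, k, q, i)
  "bokpalctw" → prefix "bok" already present; 6 new (p, a, l, c, t, w)
  "bokxke" → prefix "bok" already present; 3 new (x, k, e)
  "bokzgzomnf" → prefix "bok" already present; 7 new (z, g, z, o, m, n, f)
  "bokwfhb" → prefix "bok" already present; 4 new (w, f, h, b)
  "bokypsfvs" → prefix "bok" already present; 6 new (y, p, s, f, v, s)
  "boknzpud" → prefix "bok" already present; 5 new (n, z, p, u, d)
  "bokwvewsbkd" → prefix "bokw" already present; 7 new (v, e, w, s, b, k, d)
  "bokxkycbaxi" → prefix "bokxk" already present; 6 new (y, c, b, a, x, i)
  "bokiju" → prefix "bok" already present; 3 new (i, j, u)
  "bokprmgkd" → prefix "bokp" already present; 5 new (r, m, g, k, d)
  "bokljln" → prefix "bok" already present; 4 new (l, j, l, n)
  "bokmxcjqy" → prefix "bok" already present; 6 new (m, x, c, j, q, y)
Total nodes = 5 + 6 + 3 + 7 + 4 + 6 + 5 + 7 + 6 + 3 + 5 + 4 + 6 = 67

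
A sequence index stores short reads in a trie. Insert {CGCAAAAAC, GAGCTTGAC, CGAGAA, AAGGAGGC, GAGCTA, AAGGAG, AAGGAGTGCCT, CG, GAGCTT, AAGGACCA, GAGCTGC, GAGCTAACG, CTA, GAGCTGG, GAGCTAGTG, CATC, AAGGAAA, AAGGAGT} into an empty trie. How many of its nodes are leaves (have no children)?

A leaf is a node with no children — equivalently, the end of a word that is not a proper prefix of any other stored word.
Those words: "AAGGAAA", "AAGGACCA", "AAGGAGGC", "AAGGAGTGCCT", "CATC", "CGAGAA", "CGCAAAAAC", "CTA", "GAGCTAACG", "GAGCTAGTG", "GAGCTGC", "GAGCTGG", "GAGCTTGAC"
Leaf count: 13

13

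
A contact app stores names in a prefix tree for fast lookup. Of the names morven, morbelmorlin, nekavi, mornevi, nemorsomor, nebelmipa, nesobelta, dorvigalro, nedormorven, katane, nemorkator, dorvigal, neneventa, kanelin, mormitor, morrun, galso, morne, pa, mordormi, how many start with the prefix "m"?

7

Traverse to the node for "m", then collect every word in that subtree.
Words under "m": morbelmorlin, mordormi, mormitor, morne, mornevi, morrun, morven
Count: 7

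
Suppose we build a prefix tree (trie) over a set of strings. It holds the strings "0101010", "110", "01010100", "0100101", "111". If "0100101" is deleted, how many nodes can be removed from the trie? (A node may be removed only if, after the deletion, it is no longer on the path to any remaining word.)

4

Walk "0100101" from the leaf back toward the root, removing each node that no remaining word uses.
The suffix "0101" (4 nodes) is used only by "0100101"; the node for "010" still has the child "1", so pruning stops there.
Nodes removed: 4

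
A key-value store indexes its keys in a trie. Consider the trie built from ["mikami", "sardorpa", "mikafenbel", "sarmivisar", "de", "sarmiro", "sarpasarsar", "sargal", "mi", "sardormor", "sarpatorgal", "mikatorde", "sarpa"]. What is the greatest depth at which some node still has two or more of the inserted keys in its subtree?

6

The deepest shared node is where two words last agree before diverging.
e.g. "sardormor" and "sardorpa" share the prefix "sardor" of length 6; no pair shares a longer one.
Longest shared-prefix length: 6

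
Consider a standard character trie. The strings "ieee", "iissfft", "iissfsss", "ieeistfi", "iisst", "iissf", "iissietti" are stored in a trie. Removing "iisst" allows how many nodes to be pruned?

1

Walk "iisst" from the leaf back toward the root, removing each node that no remaining word uses.
The suffix "t" (1 node) is used only by "iisst"; the node for "iiss" still has the child "f", so pruning stops there.
Nodes removed: 1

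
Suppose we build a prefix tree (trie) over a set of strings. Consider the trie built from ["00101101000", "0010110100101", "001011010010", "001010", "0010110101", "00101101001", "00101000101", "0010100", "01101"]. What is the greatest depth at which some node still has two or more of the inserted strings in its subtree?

12

Look for the deepest trie node that still has at least two words in its subtree.
e.g. "001011010010" and "0010110100101" share the prefix "001011010010" of length 12; no pair shares a longer one.
Longest shared-prefix length: 12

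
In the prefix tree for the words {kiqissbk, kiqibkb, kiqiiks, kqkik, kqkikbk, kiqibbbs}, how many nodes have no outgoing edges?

Leaves are exactly the stored words that no other stored word extends.
Those words: "kiqibbbs", "kiqibkb", "kiqiiks", "kiqissbk", "kqkikbk"
Leaf count: 5

5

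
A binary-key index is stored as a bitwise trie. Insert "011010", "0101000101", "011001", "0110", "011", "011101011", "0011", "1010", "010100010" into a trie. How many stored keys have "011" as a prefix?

5

Filter for entries beginning with "011":
Matches: "011", "0110", "011001", "011010", "011101011"
Count: 5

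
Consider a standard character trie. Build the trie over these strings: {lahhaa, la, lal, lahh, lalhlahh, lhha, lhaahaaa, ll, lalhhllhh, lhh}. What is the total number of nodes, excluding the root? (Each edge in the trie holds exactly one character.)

27

Count nodes per top-level branch (shared prefixes stored once):
  'l'-branch (la, lahh, lahhaa, lal, lalhhllhh, lalhlahh, lhaahaaa, lhh, lhha, ll): 27 nodes
Sum: 27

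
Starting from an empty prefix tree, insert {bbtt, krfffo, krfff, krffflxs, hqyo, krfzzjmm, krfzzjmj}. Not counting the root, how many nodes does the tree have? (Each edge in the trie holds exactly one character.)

23

Insert word by word; a character creates a node only if that edge doesn't already exist:
  "bbtt" → 4 new (b, b, t, t)
  "krfffo" → 6 new (k, r, f, f, f, o)
  "krfff" → prefix "krfff" already present; 0 new (none)
  "krffflxs" → prefix "krfff" already present; 3 new (l, x, s)
  "hqyo" → 4 new (h, q, y, o)
  "krfzzjmm" → prefix "krf" already present; 5 new (z, z, j, m, m)
  "krfzzjmj" → prefix "krfzzjm" already present; 1 new (j)
Total nodes = 4 + 6 + 0 + 3 + 4 + 5 + 1 = 23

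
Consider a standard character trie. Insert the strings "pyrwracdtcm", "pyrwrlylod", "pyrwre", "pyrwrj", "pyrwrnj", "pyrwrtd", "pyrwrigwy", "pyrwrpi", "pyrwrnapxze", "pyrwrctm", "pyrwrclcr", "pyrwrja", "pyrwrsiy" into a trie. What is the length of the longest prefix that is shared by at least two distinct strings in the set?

The deepest shared node is where two words last agree before diverging.
e.g. "pyrwrclcr" and "pyrwrctm" share the prefix "pyrwrc" of length 6; no pair shares a longer one.
Longest shared-prefix length: 6

6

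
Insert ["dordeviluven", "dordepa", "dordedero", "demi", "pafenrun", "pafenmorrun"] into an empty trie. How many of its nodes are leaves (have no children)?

Leaves are exactly the stored words that no other stored word extends.
Those words: "demi", "dordedero", "dordepa", "dordeviluven", "pafenmorrun", "pafenrun"
Leaf count: 6

6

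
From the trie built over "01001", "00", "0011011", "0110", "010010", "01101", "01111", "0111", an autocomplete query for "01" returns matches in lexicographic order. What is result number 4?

Words with prefix "01", in lexicographic order: "01001", "010010", "0110", "01101", "0111", "01111"
The 4th is 01101.

01101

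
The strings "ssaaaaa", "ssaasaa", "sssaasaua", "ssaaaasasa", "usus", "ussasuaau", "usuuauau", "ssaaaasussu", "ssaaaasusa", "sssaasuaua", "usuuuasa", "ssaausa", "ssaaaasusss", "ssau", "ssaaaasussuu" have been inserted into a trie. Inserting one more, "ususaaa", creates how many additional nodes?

3

The longest prefix of "ususaaa" already in the trie is "usus" (length 4).
Each of the 3 remaining characters creates one node.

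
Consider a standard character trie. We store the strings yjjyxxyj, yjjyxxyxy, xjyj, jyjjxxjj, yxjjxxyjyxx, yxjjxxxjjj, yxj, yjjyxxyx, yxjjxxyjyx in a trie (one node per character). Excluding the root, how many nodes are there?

36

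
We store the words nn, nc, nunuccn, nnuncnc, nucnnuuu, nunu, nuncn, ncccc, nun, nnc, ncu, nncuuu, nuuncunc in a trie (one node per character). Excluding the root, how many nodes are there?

36

For each word, the new-node count is its length minus the longest prefix already in the trie:
  "nn" → 2 new (n, n)
  "nc" → prefix "n" already present; 1 new (c)
  "nunuccn" → prefix "n" already present; 6 new (u, n, u, c, c, n)
  "nnuncnc" → prefix "nn" already present; 5 new (u, n, c, n, c)
  "nucnnuuu" → prefix "nu" already present; 6 new (c, n, n, u, u, u)
  "nunu" → prefix "nunu" already present; 0 new (none)
  "nuncn" → prefix "nun" already present; 2 new (c, n)
  "ncccc" → prefix "nc" already present; 3 new (c, c, c)
  "nun" → prefix "nun" already present; 0 new (none)
  "nnc" → prefix "nn" already present; 1 new (c)
  "ncu" → prefix "nc" already present; 1 new (u)
  "nncuuu" → prefix "nnc" already present; 3 new (u, u, u)
  "nuuncunc" → prefix "nu" already present; 6 new (u, n, c, u, n, c)
Total nodes = 2 + 1 + 6 + 5 + 6 + 0 + 2 + 3 + 0 + 1 + 1 + 3 + 6 = 36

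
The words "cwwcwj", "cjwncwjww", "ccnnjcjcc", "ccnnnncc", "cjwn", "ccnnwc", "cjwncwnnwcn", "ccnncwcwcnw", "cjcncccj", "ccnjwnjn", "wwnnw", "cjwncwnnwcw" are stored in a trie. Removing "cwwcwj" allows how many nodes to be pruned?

A node on "cwwcwj"'s path can go only if nothing else ends at it or branches off below it.
The suffix "wwcwj" (5 nodes) is used only by "cwwcwj"; the node for "c" still has the child "j", so pruning stops there.
Nodes removed: 5

5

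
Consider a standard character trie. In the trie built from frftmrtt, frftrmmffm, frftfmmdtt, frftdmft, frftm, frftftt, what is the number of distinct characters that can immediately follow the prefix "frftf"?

Walk "frftf" from the root, arriving at one node.
Distinct next characters after "frftf": m, t.
That node has 2 child edges.

2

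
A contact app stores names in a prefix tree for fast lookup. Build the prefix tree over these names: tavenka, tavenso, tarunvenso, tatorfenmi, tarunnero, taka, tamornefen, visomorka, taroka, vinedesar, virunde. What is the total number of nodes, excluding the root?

Trace insertions, counting only characters that open a new branch:
  "tavenka" → 7 new (t, a, v, e, n, k, a)
  "tavenso" → prefix "taven" already present; 2 new (s, o)
  "tarunvenso" → prefix "ta" already present; 8 new (r, u, n, v, e, n, s, o)
  "tatorfenmi" → prefix "ta" already present; 8 new (t, o, r, f, e, n, m, i)
  "tarunnero" → prefix "tarun" already present; 4 new (n, e, r, o)
  "taka" → prefix "ta" already present; 2 new (k, a)
  "tamornefen" → prefix "ta" already present; 8 new (m, o, r, n, e, f, e, n)
  "visomorka" → 9 new (v, i, s, o, m, o, r, k, a)
  "taroka" → prefix "tar" already present; 3 new (o, k, a)
  "vinedesar" → prefix "vi" already present; 7 new (n, e, d, e, s, a, r)
  "virunde" → prefix "vi" already present; 5 new (r, u, n, d, e)
Total nodes = 7 + 2 + 8 + 8 + 4 + 2 + 8 + 9 + 3 + 7 + 5 = 63

63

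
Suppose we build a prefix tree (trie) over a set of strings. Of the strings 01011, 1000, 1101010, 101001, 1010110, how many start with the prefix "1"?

4

Filter for entries beginning with "1":
Words under "1": 1000, 101001, 1010110, 1101010
Count: 4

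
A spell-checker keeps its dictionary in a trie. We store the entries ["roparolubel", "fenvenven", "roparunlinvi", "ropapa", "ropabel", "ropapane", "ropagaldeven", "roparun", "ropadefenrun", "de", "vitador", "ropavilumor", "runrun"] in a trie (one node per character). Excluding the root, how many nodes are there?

For each word, the new-node count is its length minus the longest prefix already in the trie:
  "roparolubel" → 11 new (r, o, p, a, r, o, l, u, b, e, l)
  "fenvenven" → 9 new (f, e, n, v, e, n, v, e, n)
  "roparunlinvi" → prefix "ropar" already present; 7 new (u, n, l, i, n, v, i)
  "ropapa" → prefix "ropa" already present; 2 new (p, a)
  "ropabel" → prefix "ropa" already present; 3 new (b, e, l)
  "ropapane" → prefix "ropapa" already present; 2 new (n, e)
  "ropagaldeven" → prefix "ropa" already present; 8 new (g, a, l, d, e, v, e, n)
  "roparun" → prefix "roparun" already present; 0 new (none)
  "ropadefenrun" → prefix "ropa" already present; 8 new (d, e, f, e, n, r, u, n)
  "de" → 2 new (d, e)
  "vitador" → 7 new (v, i, t, a, d, o, r)
  "ropavilumor" → prefix "ropa" already present; 7 new (v, i, l, u, m, o, r)
  "runrun" → prefix "r" already present; 5 new (u, n, r, u, n)
Total nodes = 11 + 9 + 7 + 2 + 3 + 2 + 8 + 0 + 8 + 2 + 7 + 7 + 5 = 71

71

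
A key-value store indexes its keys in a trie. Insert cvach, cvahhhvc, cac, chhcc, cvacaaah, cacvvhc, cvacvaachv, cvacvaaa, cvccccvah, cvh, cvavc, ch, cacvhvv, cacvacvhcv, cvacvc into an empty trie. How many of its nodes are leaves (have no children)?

A leaf is a node with no children — equivalently, the end of a word that is not a proper prefix of any other stored word.
Those words: "cacvacvhcv", "cacvhvv", "cacvvhc", "chhcc", "cvacaaah", "cvach", "cvacvaaa", "cvacvaachv", "cvacvc", "cvahhhvc", "cvavc", "cvccccvah", "cvh"
Leaf count: 13

13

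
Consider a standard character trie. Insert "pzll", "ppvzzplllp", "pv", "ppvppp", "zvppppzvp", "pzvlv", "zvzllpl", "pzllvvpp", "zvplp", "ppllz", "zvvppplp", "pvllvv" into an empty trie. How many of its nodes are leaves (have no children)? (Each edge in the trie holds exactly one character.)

10

Leaves are exactly the stored words that no other stored word extends.
Those words: "ppllz", "ppvppp", "ppvzzplllp", "pvllvv", "pzllvvpp", "pzvlv", "zvplp", "zvppppzvp", "zvvppplp", "zvzllpl"
Leaf count: 10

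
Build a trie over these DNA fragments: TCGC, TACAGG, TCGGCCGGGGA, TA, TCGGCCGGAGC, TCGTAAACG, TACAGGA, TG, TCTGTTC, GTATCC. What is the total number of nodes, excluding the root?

39

Trie structure (* marks end of a word):
(root)
├─ G
│  └─ T
│     └─ A
│        └─ T
│           └─ C
│              └─ C *
└─ T
   ├─ A *
   │  └─ C
   │     └─ A
   │        └─ G
   │           └─ G *
   │              └─ A *
   ├─ C
   │  ├─ G
   │  │  ├─ C *
   │  │  ├─ G
   │  │  │  └─ C
   │  │  │     └─ C
   │  │  │        └─ G
   │  │  │           └─ G
   │  │  │              ├─ A
   │  │  │              │  └─ G
   │  │  │              │     └─ C *
   │  │  │              └─ G
   │  │  │                 └─ G
   │  │  │                    └─ A *
   │  │  └─ T
   │  │     └─ A
   │  │        └─ A
   │  │           └─ A
   │  │              └─ C
   │  │                 └─ G *
   │  └─ T
   │     └─ G
   │        └─ T
   │           └─ T
   │              └─ C *
   └─ G *
Counting every labelled node above: 39.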